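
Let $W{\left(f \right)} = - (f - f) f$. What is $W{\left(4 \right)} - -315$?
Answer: $315$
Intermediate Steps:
$W{\left(f \right)} = 0$ ($W{\left(f \right)} = \left(-1\right) 0 f = 0 f = 0$)
$W{\left(4 \right)} - -315 = 0 - -315 = 0 + 315 = 315$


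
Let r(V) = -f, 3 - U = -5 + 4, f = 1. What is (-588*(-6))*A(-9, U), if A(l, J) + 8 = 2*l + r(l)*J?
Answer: -105840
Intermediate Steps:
U = 4 (U = 3 - (-5 + 4) = 3 - 1*(-1) = 3 + 1 = 4)
r(V) = -1 (r(V) = -1*1 = -1)
A(l, J) = -8 - J + 2*l (A(l, J) = -8 + (2*l - J) = -8 + (-J + 2*l) = -8 - J + 2*l)
(-588*(-6))*A(-9, U) = (-588*(-6))*(-8 - 1*4 + 2*(-9)) = (-98*(-36))*(-8 - 4 - 18) = 3528*(-30) = -105840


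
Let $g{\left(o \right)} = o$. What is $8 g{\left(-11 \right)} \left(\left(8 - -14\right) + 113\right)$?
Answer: $-11880$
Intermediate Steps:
$8 g{\left(-11 \right)} \left(\left(8 - -14\right) + 113\right) = 8 \left(- 11 \left(\left(8 - -14\right) + 113\right)\right) = 8 \left(- 11 \left(\left(8 + 14\right) + 113\right)\right) = 8 \left(- 11 \left(22 + 113\right)\right) = 8 \left(\left(-11\right) 135\right) = 8 \left(-1485\right) = -11880$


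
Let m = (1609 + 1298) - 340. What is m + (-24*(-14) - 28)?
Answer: 2875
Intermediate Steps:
m = 2567 (m = 2907 - 340 = 2567)
m + (-24*(-14) - 28) = 2567 + (-24*(-14) - 28) = 2567 + (336 - 28) = 2567 + 308 = 2875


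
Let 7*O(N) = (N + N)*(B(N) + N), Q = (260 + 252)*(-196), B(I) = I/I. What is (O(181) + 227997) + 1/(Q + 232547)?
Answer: 31384282756/132195 ≈ 2.3741e+5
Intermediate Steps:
B(I) = 1
Q = -100352 (Q = 512*(-196) = -100352)
O(N) = 2*N*(1 + N)/7 (O(N) = ((N + N)*(1 + N))/7 = ((2*N)*(1 + N))/7 = (2*N*(1 + N))/7 = 2*N*(1 + N)/7)
(O(181) + 227997) + 1/(Q + 232547) = ((2/7)*181*(1 + 181) + 227997) + 1/(-100352 + 232547) = ((2/7)*181*182 + 227997) + 1/132195 = (9412 + 227997) + 1/132195 = 237409 + 1/132195 = 31384282756/132195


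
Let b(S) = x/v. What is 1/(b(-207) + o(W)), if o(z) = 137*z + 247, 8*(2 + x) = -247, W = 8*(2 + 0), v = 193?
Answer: 1544/3765553 ≈ 0.00041003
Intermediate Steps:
W = 16 (W = 8*2 = 16)
x = -263/8 (x = -2 + (⅛)*(-247) = -2 - 247/8 = -263/8 ≈ -32.875)
b(S) = -263/1544 (b(S) = -263/8/193 = -263/8*1/193 = -263/1544)
o(z) = 247 + 137*z
1/(b(-207) + o(W)) = 1/(-263/1544 + (247 + 137*16)) = 1/(-263/1544 + (247 + 2192)) = 1/(-263/1544 + 2439) = 1/(3765553/1544) = 1544/3765553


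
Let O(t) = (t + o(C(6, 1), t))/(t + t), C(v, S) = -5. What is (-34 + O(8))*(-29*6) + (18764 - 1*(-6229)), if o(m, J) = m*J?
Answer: 31257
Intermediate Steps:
o(m, J) = J*m
O(t) = -2 (O(t) = (t + t*(-5))/(t + t) = (t - 5*t)/((2*t)) = (-4*t)*(1/(2*t)) = -2)
(-34 + O(8))*(-29*6) + (18764 - 1*(-6229)) = (-34 - 2)*(-29*6) + (18764 - 1*(-6229)) = -36*(-174) + (18764 + 6229) = 6264 + 24993 = 31257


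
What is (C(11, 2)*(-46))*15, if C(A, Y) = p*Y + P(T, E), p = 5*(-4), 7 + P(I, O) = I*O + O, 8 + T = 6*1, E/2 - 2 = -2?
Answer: 32430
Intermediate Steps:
E = 0 (E = 4 + 2*(-2) = 4 - 4 = 0)
T = -2 (T = -8 + 6*1 = -8 + 6 = -2)
P(I, O) = -7 + O + I*O (P(I, O) = -7 + (I*O + O) = -7 + (O + I*O) = -7 + O + I*O)
p = -20
C(A, Y) = -7 - 20*Y (C(A, Y) = -20*Y + (-7 + 0 - 2*0) = -20*Y + (-7 + 0 + 0) = -20*Y - 7 = -7 - 20*Y)
(C(11, 2)*(-46))*15 = ((-7 - 20*2)*(-46))*15 = ((-7 - 40)*(-46))*15 = -47*(-46)*15 = 2162*15 = 32430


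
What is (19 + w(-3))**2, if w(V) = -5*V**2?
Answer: 676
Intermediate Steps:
(19 + w(-3))**2 = (19 - 5*(-3)**2)**2 = (19 - 5*9)**2 = (19 - 45)**2 = (-26)**2 = 676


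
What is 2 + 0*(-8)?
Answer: 2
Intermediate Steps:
2 + 0*(-8) = 2 + 0 = 2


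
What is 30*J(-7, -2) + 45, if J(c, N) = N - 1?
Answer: -45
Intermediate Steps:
J(c, N) = -1 + N
30*J(-7, -2) + 45 = 30*(-1 - 2) + 45 = 30*(-3) + 45 = -90 + 45 = -45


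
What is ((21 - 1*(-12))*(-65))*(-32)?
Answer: 68640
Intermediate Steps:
((21 - 1*(-12))*(-65))*(-32) = ((21 + 12)*(-65))*(-32) = (33*(-65))*(-32) = -2145*(-32) = 68640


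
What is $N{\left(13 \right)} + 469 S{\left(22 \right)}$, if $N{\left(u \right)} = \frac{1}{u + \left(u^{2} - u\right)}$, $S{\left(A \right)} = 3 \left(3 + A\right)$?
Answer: $\frac{5944576}{169} \approx 35175.0$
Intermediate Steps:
$S{\left(A \right)} = 9 + 3 A$
$N{\left(u \right)} = \frac{1}{u^{2}}$
$N{\left(13 \right)} + 469 S{\left(22 \right)} = \frac{1}{169} + 469 \left(9 + 3 \cdot 22\right) = \frac{1}{169} + 469 \left(9 + 66\right) = \frac{1}{169} + 469 \cdot 75 = \frac{1}{169} + 35175 = \frac{5944576}{169}$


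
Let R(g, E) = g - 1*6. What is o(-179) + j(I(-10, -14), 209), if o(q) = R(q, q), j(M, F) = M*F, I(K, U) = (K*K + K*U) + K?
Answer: 47885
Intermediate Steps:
I(K, U) = K + K² + K*U (I(K, U) = (K² + K*U) + K = K + K² + K*U)
j(M, F) = F*M
R(g, E) = -6 + g (R(g, E) = g - 6 = -6 + g)
o(q) = -6 + q
o(-179) + j(I(-10, -14), 209) = (-6 - 179) + 209*(-10*(1 - 10 - 14)) = -185 + 209*(-10*(-23)) = -185 + 209*230 = -185 + 48070 = 47885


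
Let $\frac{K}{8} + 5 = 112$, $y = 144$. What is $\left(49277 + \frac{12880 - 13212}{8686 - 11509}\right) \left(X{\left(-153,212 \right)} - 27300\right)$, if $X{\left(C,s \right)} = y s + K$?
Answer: $\frac{568122393452}{2823} \approx 2.0125 \cdot 10^{8}$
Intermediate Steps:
$K = 856$ ($K = -40 + 8 \cdot 112 = -40 + 896 = 856$)
$X{\left(C,s \right)} = 856 + 144 s$ ($X{\left(C,s \right)} = 144 s + 856 = 856 + 144 s$)
$\left(49277 + \frac{12880 - 13212}{8686 - 11509}\right) \left(X{\left(-153,212 \right)} - 27300\right) = \left(49277 + \frac{12880 - 13212}{8686 - 11509}\right) \left(\left(856 + 144 \cdot 212\right) - 27300\right) = \left(49277 - \frac{332}{-2823}\right) \left(\left(856 + 30528\right) - 27300\right) = \left(49277 - - \frac{332}{2823}\right) \left(31384 - 27300\right) = \left(49277 + \frac{332}{2823}\right) 4084 = \frac{139109303}{2823} \cdot 4084 = \frac{568122393452}{2823}$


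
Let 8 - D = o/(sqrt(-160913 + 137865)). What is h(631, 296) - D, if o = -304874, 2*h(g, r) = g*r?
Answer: 93380 + 152437*I*sqrt(5762)/5762 ≈ 93380.0 + 2008.2*I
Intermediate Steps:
h(g, r) = g*r/2 (h(g, r) = (g*r)/2 = g*r/2)
D = 8 - 152437*I*sqrt(5762)/5762 (D = 8 - (-304874)/(sqrt(-160913 + 137865)) = 8 - (-304874)/(sqrt(-23048)) = 8 - (-304874)/(2*I*sqrt(5762)) = 8 - (-304874)*(-I*sqrt(5762)/11524) = 8 - 152437*I*sqrt(5762)/5762 ≈ 8.0 - 2008.2*I)
h(631, 296) - D = (1/2)*631*296 - (8 - 152437*I*sqrt(5762)/5762) = 93388 + (-8 + 152437*I*sqrt(5762)/5762) = 93380 + 152437*I*sqrt(5762)/5762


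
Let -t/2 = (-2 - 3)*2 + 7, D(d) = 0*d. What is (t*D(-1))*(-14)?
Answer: 0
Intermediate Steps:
D(d) = 0
t = 6 (t = -2*((-2 - 3)*2 + 7) = -2*(-5*2 + 7) = -2*(-10 + 7) = -2*(-3) = 6)
(t*D(-1))*(-14) = (6*0)*(-14) = 0*(-14) = 0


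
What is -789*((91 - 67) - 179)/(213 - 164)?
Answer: 122295/49 ≈ 2495.8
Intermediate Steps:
-789*((91 - 67) - 179)/(213 - 164) = -789*(24 - 179)/49 = -(-122295)/49 = -789*(-155/49) = 122295/49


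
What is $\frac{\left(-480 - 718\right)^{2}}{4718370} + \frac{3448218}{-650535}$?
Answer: $- \frac{511210597684}{102315494265} \approx -4.9964$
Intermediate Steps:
$\frac{\left(-480 - 718\right)^{2}}{4718370} + \frac{3448218}{-650535} = \left(-480 - 718\right)^{2} \cdot \frac{1}{4718370} + 3448218 \left(- \frac{1}{650535}\right) = \left(-1198\right)^{2} \cdot \frac{1}{4718370} - \frac{1149406}{216845} = 1435204 \cdot \frac{1}{4718370} - \frac{1149406}{216845} = \frac{717602}{2359185} - \frac{1149406}{216845} = - \frac{511210597684}{102315494265}$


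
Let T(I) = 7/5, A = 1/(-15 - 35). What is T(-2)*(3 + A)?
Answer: 1043/250 ≈ 4.1720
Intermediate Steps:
A = -1/50 (A = 1/(-50) = -1/50 ≈ -0.020000)
T(I) = 7/5 (T(I) = 7*(⅕) = 7/5)
T(-2)*(3 + A) = 7*(3 - 1/50)/5 = (7/5)*(149/50) = 1043/250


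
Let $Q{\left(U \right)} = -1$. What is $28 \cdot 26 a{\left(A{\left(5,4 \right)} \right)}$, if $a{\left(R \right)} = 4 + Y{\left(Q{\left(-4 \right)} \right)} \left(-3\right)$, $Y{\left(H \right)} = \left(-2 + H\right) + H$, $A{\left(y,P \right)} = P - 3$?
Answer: $11648$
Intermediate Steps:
$A{\left(y,P \right)} = -3 + P$ ($A{\left(y,P \right)} = P - 3 = -3 + P$)
$Y{\left(H \right)} = -2 + 2 H$
$a{\left(R \right)} = 16$ ($a{\left(R \right)} = 4 + \left(-2 + 2 \left(-1\right)\right) \left(-3\right) = 4 + \left(-2 - 2\right) \left(-3\right) = 4 - -12 = 4 + 12 = 16$)
$28 \cdot 26 a{\left(A{\left(5,4 \right)} \right)} = 28 \cdot 26 \cdot 16 = 728 \cdot 16 = 11648$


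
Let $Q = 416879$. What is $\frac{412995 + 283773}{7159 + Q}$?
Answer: $\frac{116128}{70673} \approx 1.6432$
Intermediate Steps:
$\frac{412995 + 283773}{7159 + Q} = \frac{412995 + 283773}{7159 + 416879} = \frac{696768}{424038} = 696768 \cdot \frac{1}{424038} = \frac{116128}{70673}$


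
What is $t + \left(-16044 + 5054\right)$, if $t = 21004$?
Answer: $10014$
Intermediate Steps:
$t + \left(-16044 + 5054\right) = 21004 + \left(-16044 + 5054\right) = 21004 - 10990 = 10014$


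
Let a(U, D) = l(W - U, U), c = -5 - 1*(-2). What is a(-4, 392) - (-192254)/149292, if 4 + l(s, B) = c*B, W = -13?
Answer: 693295/74646 ≈ 9.2878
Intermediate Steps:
c = -3 (c = -5 + 2 = -3)
l(s, B) = -4 - 3*B
a(U, D) = -4 - 3*U
a(-4, 392) - (-192254)/149292 = (-4 - 3*(-4)) - (-192254)/149292 = (-4 + 12) - (-192254)/149292 = 8 - 1*(-96127/74646) = 8 + 96127/74646 = 693295/74646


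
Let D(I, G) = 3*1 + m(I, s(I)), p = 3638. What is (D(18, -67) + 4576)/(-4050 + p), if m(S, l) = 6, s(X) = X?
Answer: -4585/412 ≈ -11.129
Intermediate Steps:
D(I, G) = 9 (D(I, G) = 3*1 + 6 = 3 + 6 = 9)
(D(18, -67) + 4576)/(-4050 + p) = (9 + 4576)/(-4050 + 3638) = 4585/(-412) = 4585*(-1/412) = -4585/412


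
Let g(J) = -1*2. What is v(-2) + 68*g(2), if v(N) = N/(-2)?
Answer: -135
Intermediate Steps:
v(N) = -N/2 (v(N) = N*(-½) = -N/2)
g(J) = -2
v(-2) + 68*g(2) = -½*(-2) + 68*(-2) = 1 - 136 = -135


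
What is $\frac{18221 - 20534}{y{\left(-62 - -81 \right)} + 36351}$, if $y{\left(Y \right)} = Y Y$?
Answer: $- \frac{2313}{36712} \approx -0.063004$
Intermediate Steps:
$y{\left(Y \right)} = Y^{2}$
$\frac{18221 - 20534}{y{\left(-62 - -81 \right)} + 36351} = \frac{18221 - 20534}{\left(-62 - -81\right)^{2} + 36351} = - \frac{2313}{\left(-62 + 81\right)^{2} + 36351} = - \frac{2313}{19^{2} + 36351} = - \frac{2313}{361 + 36351} = - \frac{2313}{36712}$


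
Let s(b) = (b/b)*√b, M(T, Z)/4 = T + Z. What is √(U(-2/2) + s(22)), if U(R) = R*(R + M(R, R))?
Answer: √(9 + √22) ≈ 3.7001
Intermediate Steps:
M(T, Z) = 4*T + 4*Z (M(T, Z) = 4*(T + Z) = 4*T + 4*Z)
s(b) = √b (s(b) = 1*√b = √b)
U(R) = 9*R² (U(R) = R*(R + (4*R + 4*R)) = R*(R + 8*R) = R*(9*R) = 9*R²)
√(U(-2/2) + s(22)) = √(9*(-2/2)² + √22) = √(9*(-2*½)² + √22) = √(9*(-1)² + √22) = √(9*1 + √22) = √(9 + √22)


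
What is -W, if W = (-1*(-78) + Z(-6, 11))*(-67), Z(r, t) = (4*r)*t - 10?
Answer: -13132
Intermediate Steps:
Z(r, t) = -10 + 4*r*t (Z(r, t) = 4*r*t - 10 = -10 + 4*r*t)
W = 13132 (W = (-1*(-78) + (-10 + 4*(-6)*11))*(-67) = (78 + (-10 - 264))*(-67) = (78 - 274)*(-67) = -196*(-67) = 13132)
-W = -1*13132 = -13132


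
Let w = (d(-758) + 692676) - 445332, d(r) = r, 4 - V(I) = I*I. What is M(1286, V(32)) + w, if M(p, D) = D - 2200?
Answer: 243366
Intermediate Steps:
V(I) = 4 - I**2 (V(I) = 4 - I*I = 4 - I**2)
M(p, D) = -2200 + D
w = 246586 (w = (-758 + 692676) - 445332 = 691918 - 445332 = 246586)
M(1286, V(32)) + w = (-2200 + (4 - 1*32**2)) + 246586 = (-2200 + (4 - 1*1024)) + 246586 = (-2200 + (4 - 1024)) + 246586 = (-2200 - 1020) + 246586 = -3220 + 246586 = 243366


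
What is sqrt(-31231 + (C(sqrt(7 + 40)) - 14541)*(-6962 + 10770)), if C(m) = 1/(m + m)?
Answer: sqrt(-122386020031 + 89488*sqrt(47))/47 ≈ 7443.3*I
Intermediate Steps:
C(m) = 1/(2*m)
sqrt(-31231 + (C(sqrt(7 + 40)) - 14541)*(-6962 + 10770)) = sqrt(-31231 + (1/(2*(sqrt(7 + 40))) - 14541)*(-6962 + 10770)) = sqrt(-31231 + (1/(2*(sqrt(47))) - 14541)*3808) = sqrt(-31231 + ((sqrt(47)/47)/2 - 14541)*3808) = sqrt(-31231 + (sqrt(47)/94 - 14541)*3808) = sqrt(-31231 + (-14541 + sqrt(47)/94)*3808) = sqrt(-31231 + (-55372128 + 1904*sqrt(47)/47)) = sqrt(-55403359 + 1904*sqrt(47)/47)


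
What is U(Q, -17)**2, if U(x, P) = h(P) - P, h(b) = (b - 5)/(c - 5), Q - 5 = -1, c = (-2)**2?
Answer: 1521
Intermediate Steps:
c = 4
Q = 4 (Q = 5 - 1 = 4)
h(b) = 5 - b (h(b) = (b - 5)/(4 - 5) = (-5 + b)/(-1) = (-5 + b)*(-1) = 5 - b)
U(x, P) = 5 - 2*P (U(x, P) = (5 - P) - P = 5 - 2*P)
U(Q, -17)**2 = (5 - 2*(-17))**2 = (5 + 34)**2 = 39**2 = 1521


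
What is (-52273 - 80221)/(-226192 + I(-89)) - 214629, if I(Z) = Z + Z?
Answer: -24292717118/113185 ≈ -2.1463e+5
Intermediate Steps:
I(Z) = 2*Z
(-52273 - 80221)/(-226192 + I(-89)) - 214629 = (-52273 - 80221)/(-226192 + 2*(-89)) - 214629 = -132494/(-226192 - 178) - 214629 = -132494/(-226370) - 214629 = -132494*(-1/226370) - 214629 = 66247/113185 - 214629 = -24292717118/113185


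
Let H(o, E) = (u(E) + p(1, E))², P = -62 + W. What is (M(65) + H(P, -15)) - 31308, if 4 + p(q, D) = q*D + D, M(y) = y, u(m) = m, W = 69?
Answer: -28842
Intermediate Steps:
P = 7 (P = -62 + 69 = 7)
p(q, D) = -4 + D + D*q (p(q, D) = -4 + (q*D + D) = -4 + (D*q + D) = -4 + (D + D*q) = -4 + D + D*q)
H(o, E) = (-4 + 3*E)² (H(o, E) = (E + (-4 + E + E*1))² = (E + (-4 + E + E))² = (E + (-4 + 2*E))² = (-4 + 3*E)²)
(M(65) + H(P, -15)) - 31308 = (65 + (-4 + 3*(-15))²) - 31308 = (65 + (-4 - 45)²) - 31308 = (65 + (-49)²) - 31308 = (65 + 2401) - 31308 = 2466 - 31308 = -28842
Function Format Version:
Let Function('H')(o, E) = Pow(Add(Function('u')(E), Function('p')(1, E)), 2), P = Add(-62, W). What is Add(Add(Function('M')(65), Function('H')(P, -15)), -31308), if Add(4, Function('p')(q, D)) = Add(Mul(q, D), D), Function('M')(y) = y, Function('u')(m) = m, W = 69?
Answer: -28842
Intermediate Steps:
P = 7 (P = Add(-62, 69) = 7)
Function('p')(q, D) = Add(-4, D, Mul(D, q)) (Function('p')(q, D) = Add(-4, Add(Mul(q, D), D)) = Add(-4, Add(Mul(D, q), D)) = Add(-4, Add(D, Mul(D, q))) = Add(-4, D, Mul(D, q)))
Function('H')(o, E) = Pow(Add(-4, Mul(3, E)), 2) (Function('H')(o, E) = Pow(Add(E, Add(-4, E, Mul(E, 1))), 2) = Pow(Add(E, Add(-4, E, E)), 2) = Pow(Add(E, Add(-4, Mul(2, E))), 2) = Pow(Add(-4, Mul(3, E)), 2))
Add(Add(Function('M')(65), Function('H')(P, -15)), -31308) = Add(Add(65, Pow(Add(-4, Mul(3, -15)), 2)), -31308) = Add(Add(65, Pow(Add(-4, -45), 2)), -31308) = Add(Add(65, Pow(-49, 2)), -31308) = Add(Add(65, 2401), -31308) = Add(2466, -31308) = -28842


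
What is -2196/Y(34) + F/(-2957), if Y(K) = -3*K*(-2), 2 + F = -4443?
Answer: -465566/50269 ≈ -9.2615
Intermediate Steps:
F = -4445 (F = -2 - 4443 = -4445)
Y(K) = 6*K
-2196/Y(34) + F/(-2957) = -2196/(6*34) - 4445/(-2957) = -2196/204 - 4445*(-1/2957) = -2196*1/204 + 4445/2957 = -183/17 + 4445/2957 = -465566/50269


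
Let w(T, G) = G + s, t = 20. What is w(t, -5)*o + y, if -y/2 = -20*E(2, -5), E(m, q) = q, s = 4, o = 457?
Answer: -657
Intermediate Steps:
w(T, G) = 4 + G (w(T, G) = G + 4 = 4 + G)
y = -200 (y = -(-40)*(-5) = -2*100 = -200)
w(t, -5)*o + y = (4 - 5)*457 - 200 = -1*457 - 200 = -457 - 200 = -657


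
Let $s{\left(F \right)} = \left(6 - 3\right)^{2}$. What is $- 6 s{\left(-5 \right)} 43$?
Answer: $-2322$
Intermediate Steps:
$s{\left(F \right)} = 9$ ($s{\left(F \right)} = 3^{2} = 9$)
$- 6 s{\left(-5 \right)} 43 = \left(-6\right) 9 \cdot 43 = \left(-54\right) 43 = -2322$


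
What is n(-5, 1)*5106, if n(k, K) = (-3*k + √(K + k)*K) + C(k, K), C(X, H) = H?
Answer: 81696 + 10212*I ≈ 81696.0 + 10212.0*I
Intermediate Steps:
n(k, K) = K - 3*k + K*√(K + k) (n(k, K) = (-3*k + √(K + k)*K) + K = (-3*k + K*√(K + k)) + K = K - 3*k + K*√(K + k))
n(-5, 1)*5106 = (1 - 3*(-5) + 1*√(1 - 5))*5106 = (1 + 15 + 1*√(-4))*5106 = (1 + 15 + 1*(2*I))*5106 = (1 + 15 + 2*I)*5106 = (16 + 2*I)*5106 = 81696 + 10212*I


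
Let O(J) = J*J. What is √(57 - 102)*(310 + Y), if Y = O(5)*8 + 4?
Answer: 1542*I*√5 ≈ 3448.0*I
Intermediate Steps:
O(J) = J²
Y = 204 (Y = 5²*8 + 4 = 25*8 + 4 = 200 + 4 = 204)
√(57 - 102)*(310 + Y) = √(57 - 102)*(310 + 204) = √(-45)*514 = (3*I*√5)*514 = 1542*I*√5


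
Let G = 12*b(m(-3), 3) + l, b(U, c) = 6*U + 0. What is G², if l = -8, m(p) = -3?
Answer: 50176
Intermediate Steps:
b(U, c) = 6*U
G = -224 (G = 12*(6*(-3)) - 8 = 12*(-18) - 8 = -216 - 8 = -224)
G² = (-224)² = 50176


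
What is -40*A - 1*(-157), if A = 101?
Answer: -3883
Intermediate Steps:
-40*A - 1*(-157) = -40*101 - 1*(-157) = -4040 + 157 = -3883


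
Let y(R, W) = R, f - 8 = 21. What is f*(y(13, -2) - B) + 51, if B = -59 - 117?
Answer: 5532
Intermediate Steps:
f = 29 (f = 8 + 21 = 29)
B = -176
f*(y(13, -2) - B) + 51 = 29*(13 - 1*(-176)) + 51 = 29*(13 + 176) + 51 = 29*189 + 51 = 5481 + 51 = 5532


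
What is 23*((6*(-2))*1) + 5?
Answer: -271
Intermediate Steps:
23*((6*(-2))*1) + 5 = 23*(-12*1) + 5 = 23*(-12) + 5 = -276 + 5 = -271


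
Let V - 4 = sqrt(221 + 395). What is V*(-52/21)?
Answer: -208/21 - 104*sqrt(154)/21 ≈ -71.362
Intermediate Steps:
V = 4 + 2*sqrt(154) (V = 4 + sqrt(221 + 395) = 4 + sqrt(616) = 4 + 2*sqrt(154) ≈ 28.819)
V*(-52/21) = (4 + 2*sqrt(154))*(-52/21) = -208/21 - 104*sqrt(154)/21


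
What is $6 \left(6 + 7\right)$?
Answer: $78$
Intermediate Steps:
$6 \left(6 + 7\right) = 6 \cdot 13 = 78$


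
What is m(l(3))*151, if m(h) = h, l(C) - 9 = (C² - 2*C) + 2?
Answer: 2114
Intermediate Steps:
l(C) = 11 + C² - 2*C (l(C) = 9 + ((C² - 2*C) + 2) = 9 + (2 + C² - 2*C) = 11 + C² - 2*C)
m(l(3))*151 = (11 + 3² - 2*3)*151 = (11 + 9 - 6)*151 = 14*151 = 2114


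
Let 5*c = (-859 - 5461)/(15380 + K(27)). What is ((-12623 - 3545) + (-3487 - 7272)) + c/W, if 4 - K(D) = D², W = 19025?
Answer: -7507553895889/278811375 ≈ -26927.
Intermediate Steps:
K(D) = 4 - D²
c = -1264/14655 (c = ((-859 - 5461)/(15380 + (4 - 1*27²)))/5 = (-6320/(15380 + (4 - 1*729)))/5 = (-6320/(15380 + (4 - 729)))/5 = (-6320/(15380 - 725))/5 = (-6320/14655)/5 = (-6320*1/14655)/5 = (⅕)*(-1264/2931) = -1264/14655 ≈ -0.086250)
((-12623 - 3545) + (-3487 - 7272)) + c/W = ((-12623 - 3545) + (-3487 - 7272)) - 1264/14655/19025 = (-16168 - 10759) - 1264/14655*1/19025 = -26927 - 1264/278811375 = -7507553895889/278811375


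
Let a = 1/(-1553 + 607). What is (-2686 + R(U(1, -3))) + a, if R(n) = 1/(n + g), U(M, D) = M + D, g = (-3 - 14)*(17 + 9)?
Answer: -564092927/210012 ≈ -2686.0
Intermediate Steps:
a = -1/946 (a = 1/(-946) = -1/946 ≈ -0.0010571)
g = -442 (g = -17*26 = -442)
U(M, D) = D + M
R(n) = 1/(-442 + n) (R(n) = 1/(n - 442) = 1/(-442 + n))
(-2686 + R(U(1, -3))) + a = (-2686 + 1/(-442 + (-3 + 1))) - 1/946 = (-2686 + 1/(-442 - 2)) - 1/946 = (-2686 + 1/(-444)) - 1/946 = (-2686 - 1/444) - 1/946 = -1192585/444 - 1/946 = -564092927/210012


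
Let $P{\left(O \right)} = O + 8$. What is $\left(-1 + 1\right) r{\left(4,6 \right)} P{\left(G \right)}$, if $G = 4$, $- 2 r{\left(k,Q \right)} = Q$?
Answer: $0$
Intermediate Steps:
$r{\left(k,Q \right)} = - \frac{Q}{2}$
$P{\left(O \right)} = 8 + O$
$\left(-1 + 1\right) r{\left(4,6 \right)} P{\left(G \right)} = \left(-1 + 1\right) \left(\left(- \frac{1}{2}\right) 6\right) \left(8 + 4\right) = 0 \left(-3\right) 12 = 0 \cdot 12 = 0$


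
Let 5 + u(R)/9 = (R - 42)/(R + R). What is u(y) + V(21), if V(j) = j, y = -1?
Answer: 339/2 ≈ 169.50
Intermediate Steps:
u(R) = -45 + 9*(-42 + R)/(2*R) (u(R) = -45 + 9*((R - 42)/(R + R)) = -45 + 9*((-42 + R)/((2*R))) = -45 + 9*((-42 + R)*(1/(2*R))) = -45 + 9*((-42 + R)/(2*R)) = -45 + 9*(-42 + R)/(2*R))
u(y) + V(21) = (-81/2 - 189/(-1)) + 21 = (-81/2 - 189*(-1)) + 21 = (-81/2 + 189) + 21 = 297/2 + 21 = 339/2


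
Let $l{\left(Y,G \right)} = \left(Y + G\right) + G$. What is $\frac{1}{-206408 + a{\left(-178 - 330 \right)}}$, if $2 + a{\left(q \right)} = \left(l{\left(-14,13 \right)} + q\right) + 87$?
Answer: $- \frac{1}{206819} \approx -4.8351 \cdot 10^{-6}$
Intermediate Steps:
$l{\left(Y,G \right)} = Y + 2 G$ ($l{\left(Y,G \right)} = \left(G + Y\right) + G = Y + 2 G$)
$a{\left(q \right)} = 97 + q$ ($a{\left(q \right)} = -2 + \left(\left(\left(-14 + 2 \cdot 13\right) + q\right) + 87\right) = -2 + \left(\left(\left(-14 + 26\right) + q\right) + 87\right) = -2 + \left(\left(12 + q\right) + 87\right) = -2 + \left(99 + q\right) = 97 + q$)
$\frac{1}{-206408 + a{\left(-178 - 330 \right)}} = \frac{1}{-206408 + \left(97 - 508\right)} = \frac{1}{-206408 - 411} = \frac{1}{-206819} = - \frac{1}{206819}$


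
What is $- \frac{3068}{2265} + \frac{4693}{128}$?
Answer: $\frac{10236941}{289920} \approx 35.31$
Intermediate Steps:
$- \frac{3068}{2265} + \frac{4693}{128} = \frac{10236941}{289920}$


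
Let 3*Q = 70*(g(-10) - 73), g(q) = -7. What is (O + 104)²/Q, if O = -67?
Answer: -4107/5600 ≈ -0.73339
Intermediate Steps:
Q = -5600/3 (Q = (70*(-7 - 73))/3 = (70*(-80))/3 = (⅓)*(-5600) = -5600/3 ≈ -1866.7)
(O + 104)²/Q = (-67 + 104)²/(-5600/3) = 37²*(-3/5600) = 1369*(-3/5600) = -4107/5600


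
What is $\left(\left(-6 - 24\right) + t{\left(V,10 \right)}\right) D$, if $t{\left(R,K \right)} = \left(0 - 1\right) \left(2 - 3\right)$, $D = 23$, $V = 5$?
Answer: $-667$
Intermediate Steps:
$t{\left(R,K \right)} = 1$ ($t{\left(R,K \right)} = \left(-1\right) \left(-1\right) = 1$)
$\left(\left(-6 - 24\right) + t{\left(V,10 \right)}\right) D = \left(\left(-6 - 24\right) + 1\right) 23 = \left(-30 + 1\right) 23 = \left(-29\right) 23 = -667$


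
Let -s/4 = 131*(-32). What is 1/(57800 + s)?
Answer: 1/74568 ≈ 1.3411e-5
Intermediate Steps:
s = 16768 (s = -524*(-32) = -4*(-4192) = 16768)
1/(57800 + s) = 1/(57800 + 16768) = 1/74568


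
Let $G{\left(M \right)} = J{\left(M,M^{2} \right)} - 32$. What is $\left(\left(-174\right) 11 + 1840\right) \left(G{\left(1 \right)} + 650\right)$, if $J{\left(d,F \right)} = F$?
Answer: $-45806$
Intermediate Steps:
$G{\left(M \right)} = -32 + M^{2}$ ($G{\left(M \right)} = M^{2} - 32 = -32 + M^{2}$)
$\left(\left(-174\right) 11 + 1840\right) \left(G{\left(1 \right)} + 650\right) = \left(\left(-174\right) 11 + 1840\right) \left(\left(-32 + 1^{2}\right) + 650\right) = \left(-1914 + 1840\right) \left(\left(-32 + 1\right) + 650\right) = - 74 \left(-31 + 650\right) = \left(-74\right) 619 = -45806$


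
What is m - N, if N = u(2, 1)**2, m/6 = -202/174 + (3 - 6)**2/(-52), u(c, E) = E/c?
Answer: -12447/1508 ≈ -8.2540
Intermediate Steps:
m = -6035/754 (m = 6*(-202/174 + (3 - 6)**2/(-52)) = 6*(-202*1/174 + (-3)**2*(-1/52)) = 6*(-101/87 + 9*(-1/52)) = 6*(-101/87 - 9/52) = 6*(-6035/4524) = -6035/754 ≈ -8.0040)
N = 1/4 (N = (1/2)**2 = 1/4 ≈ 0.25000)
m - N = -6035/754 - 1*1/4 = -6035/754 - 1/4 = -12447/1508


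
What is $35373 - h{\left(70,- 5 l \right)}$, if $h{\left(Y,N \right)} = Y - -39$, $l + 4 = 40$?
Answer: $35264$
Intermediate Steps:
$l = 36$ ($l = -4 + 40 = 36$)
$h{\left(Y,N \right)} = 39 + Y$ ($h{\left(Y,N \right)} = Y + 39 = 39 + Y$)
$35373 - h{\left(70,- 5 l \right)} = 35373 - \left(39 + 70\right) = 35373 - 109 = 35264$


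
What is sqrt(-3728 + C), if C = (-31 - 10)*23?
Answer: 3*I*sqrt(519) ≈ 68.345*I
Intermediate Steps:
C = -943 (C = -41*23 = -943)
sqrt(-3728 + C) = sqrt(-3728 - 943) = sqrt(-4671) = 3*I*sqrt(519)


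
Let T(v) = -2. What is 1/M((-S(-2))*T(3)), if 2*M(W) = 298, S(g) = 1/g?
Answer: 1/149 ≈ 0.0067114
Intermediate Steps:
M(W) = 149 (M(W) = (½)*298 = 149)
1/M((-S(-2))*T(3)) = 1/149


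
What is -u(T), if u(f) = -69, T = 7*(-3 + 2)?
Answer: 69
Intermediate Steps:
T = -7 (T = 7*(-1) = -7)
-u(T) = -1*(-69) = 69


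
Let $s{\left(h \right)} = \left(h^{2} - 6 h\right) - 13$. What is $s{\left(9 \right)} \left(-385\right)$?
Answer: $-5390$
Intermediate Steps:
$s{\left(h \right)} = -13 + h^{2} - 6 h$
$s{\left(9 \right)} \left(-385\right) = \left(-13 + 9^{2} - 54\right) \left(-385\right) = \left(-13 + 81 - 54\right) \left(-385\right) = 14 \left(-385\right) = -5390$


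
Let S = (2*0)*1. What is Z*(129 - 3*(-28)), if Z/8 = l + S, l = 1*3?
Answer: 5112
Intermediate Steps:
l = 3
S = 0 (S = 0*1 = 0)
Z = 24 (Z = 8*(3 + 0) = 8*3 = 24)
Z*(129 - 3*(-28)) = 24*(129 - 3*(-28)) = 24*(129 + 84) = 24*213 = 5112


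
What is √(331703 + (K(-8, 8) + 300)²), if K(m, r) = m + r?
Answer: √421703 ≈ 649.39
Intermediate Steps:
√(331703 + (K(-8, 8) + 300)²) = √(331703 + ((-8 + 8) + 300)²) = √(331703 + (0 + 300)²) = √(331703 + 300²) = √(331703 + 90000) = √421703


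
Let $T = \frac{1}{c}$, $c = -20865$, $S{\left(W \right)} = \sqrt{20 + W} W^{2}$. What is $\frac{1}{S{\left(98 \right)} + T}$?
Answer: $\frac{20865}{4738305826779688799} + \frac{4181084352900 \sqrt{118}}{4738305826779688799} \approx 9.5853 \cdot 10^{-6}$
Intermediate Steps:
$S{\left(W \right)} = W^{2} \sqrt{20 + W}$
$T = - \frac{1}{20865}$ ($T = \frac{1}{-20865} = - \frac{1}{20865} \approx -4.7927 \cdot 10^{-5}$)
$\frac{1}{S{\left(98 \right)} + T} = \frac{1}{98^{2} \sqrt{20 + 98} - \frac{1}{20865}} = \frac{1}{9604 \sqrt{118} - \frac{1}{20865}} = \frac{1}{- \frac{1}{20865} + 9604 \sqrt{118}}$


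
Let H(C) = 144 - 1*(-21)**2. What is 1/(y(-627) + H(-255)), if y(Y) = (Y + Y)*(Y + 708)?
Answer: -1/101871 ≈ -9.8163e-6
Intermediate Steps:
H(C) = -297 (H(C) = 144 - 1*441 = 144 - 441 = -297)
y(Y) = 2*Y*(708 + Y) (y(Y) = (2*Y)*(708 + Y) = 2*Y*(708 + Y))
1/(y(-627) + H(-255)) = 1/(2*(-627)*(708 - 627) - 297) = 1/(2*(-627)*81 - 297) = 1/(-101574 - 297) = 1/(-101871) = -1/101871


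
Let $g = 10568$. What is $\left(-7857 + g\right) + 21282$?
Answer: $23993$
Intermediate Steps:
$\left(-7857 + g\right) + 21282 = \left(-7857 + 10568\right) + 21282 = 2711 + 21282 = 23993$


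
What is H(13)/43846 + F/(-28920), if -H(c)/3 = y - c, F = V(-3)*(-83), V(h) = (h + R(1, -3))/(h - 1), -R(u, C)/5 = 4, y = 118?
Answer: 23631407/2536052640 ≈ 0.0093182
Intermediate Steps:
R(u, C) = -20 (R(u, C) = -5*4 = -20)
V(h) = (-20 + h)/(-1 + h) (V(h) = (h - 20)/(h - 1) = (-20 + h)/(-1 + h))
F = -1909/4 (F = ((-20 - 3)/(-1 - 3))*(-83) = (-23/(-4))*(-83) = -¼*(-23)*(-83) = (23/4)*(-83) = -1909/4 ≈ -477.25)
H(c) = -354 + 3*c (H(c) = -3*(118 - c) = -354 + 3*c)
H(13)/43846 + F/(-28920) = (-354 + 3*13)/43846 - 1909/4/(-28920) = (-354 + 39)*(1/43846) - 1909/4*(-1/28920) = -315*1/43846 + 1909/115680 = -315/43846 + 1909/115680 = 23631407/2536052640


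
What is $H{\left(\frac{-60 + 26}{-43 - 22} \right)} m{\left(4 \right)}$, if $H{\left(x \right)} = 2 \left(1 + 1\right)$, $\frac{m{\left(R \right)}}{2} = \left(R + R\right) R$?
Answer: $256$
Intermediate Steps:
$m{\left(R \right)} = 4 R^{2}$ ($m{\left(R \right)} = 2 \left(R + R\right) R = 2 \cdot 2 R R = 2 \cdot 2 R^{2} = 4 R^{2}$)
$H{\left(x \right)} = 4$ ($H{\left(x \right)} = 2 \cdot 2 = 4$)
$H{\left(\frac{-60 + 26}{-43 - 22} \right)} m{\left(4 \right)} = 4 \cdot 4 \cdot 4^{2} = 4 \cdot 4 \cdot 16 = 4 \cdot 64 = 256$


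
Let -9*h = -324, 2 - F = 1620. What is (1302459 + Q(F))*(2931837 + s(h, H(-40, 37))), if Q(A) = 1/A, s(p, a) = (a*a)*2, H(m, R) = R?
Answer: 6184260734104075/1618 ≈ 3.8222e+12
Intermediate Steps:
F = -1618 (F = 2 - 1*1620 = 2 - 1620 = -1618)
h = 36 (h = -1/9*(-324) = 36)
s(p, a) = 2*a**2 (s(p, a) = a**2*2 = 2*a**2)
(1302459 + Q(F))*(2931837 + s(h, H(-40, 37))) = (1302459 + 1/(-1618))*(2931837 + 2*37**2) = (1302459 - 1/1618)*(2931837 + 2*1369) = 2107378661*(2931837 + 2738)/1618 = (2107378661/1618)*2934575 = 6184260734104075/1618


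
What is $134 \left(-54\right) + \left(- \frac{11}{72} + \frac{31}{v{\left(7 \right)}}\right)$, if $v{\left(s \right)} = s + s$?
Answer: $- \frac{3645905}{504} \approx -7233.9$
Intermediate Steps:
$v{\left(s \right)} = 2 s$
$134 \left(-54\right) + \left(- \frac{11}{72} + \frac{31}{v{\left(7 \right)}}\right) = 134 \left(-54\right) + \left(- \frac{11}{72} + \frac{31}{2 \cdot 7}\right) = -7236 + \left(\left(-11\right) \frac{1}{72} + \frac{31}{14}\right) = -7236 + \left(- \frac{11}{72} + 31 \cdot \frac{1}{14}\right) = -7236 + \left(- \frac{11}{72} + \frac{31}{14}\right) = -7236 + \frac{1039}{504} = - \frac{3645905}{504}$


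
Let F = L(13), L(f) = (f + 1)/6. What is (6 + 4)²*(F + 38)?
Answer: 12100/3 ≈ 4033.3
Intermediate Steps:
L(f) = ⅙ + f/6 (L(f) = (1 + f)*(⅙) = ⅙ + f/6)
F = 7/3 (F = ⅙ + (⅙)*13 = ⅙ + 13/6 = 7/3 ≈ 2.3333)
(6 + 4)²*(F + 38) = (6 + 4)²*(7/3 + 38) = 10²*(121/3) = 100*(121/3) = 12100/3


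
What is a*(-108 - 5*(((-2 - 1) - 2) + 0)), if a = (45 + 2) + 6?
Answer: -4399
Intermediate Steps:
a = 53 (a = 47 + 6 = 53)
a*(-108 - 5*(((-2 - 1) - 2) + 0)) = 53*(-108 - 5*(((-2 - 1) - 2) + 0)) = 53*(-108 - 5*((-3 - 2) + 0)) = 53*(-108 - 5*(-5 + 0)) = 53*(-108 - 5*(-5)) = 53*(-108 + 25) = 53*(-83) = -4399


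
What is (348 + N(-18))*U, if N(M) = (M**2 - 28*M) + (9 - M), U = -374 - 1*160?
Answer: -642402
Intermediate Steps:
U = -534 (U = -374 - 160 = -534)
N(M) = 9 + M**2 - 29*M
(348 + N(-18))*U = (348 + (9 + (-18)**2 - 29*(-18)))*(-534) = (348 + (9 + 324 + 522))*(-534) = (348 + 855)*(-534) = 1203*(-534) = -642402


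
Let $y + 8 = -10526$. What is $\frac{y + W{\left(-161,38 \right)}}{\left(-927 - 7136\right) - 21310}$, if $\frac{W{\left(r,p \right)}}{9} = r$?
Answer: $\frac{11983}{29373} \approx 0.40796$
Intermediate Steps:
$y = -10534$ ($y = -8 - 10526 = -10534$)
$W{\left(r,p \right)} = 9 r$
$\frac{y + W{\left(-161,38 \right)}}{\left(-927 - 7136\right) - 21310} = \frac{-10534 + 9 \left(-161\right)}{\left(-927 - 7136\right) - 21310} = \frac{-10534 - 1449}{-8063 - 21310} = - \frac{11983}{-29373} = \left(-11983\right) \left(- \frac{1}{29373}\right) = \frac{11983}{29373}$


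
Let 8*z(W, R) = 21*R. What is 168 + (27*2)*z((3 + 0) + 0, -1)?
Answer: 105/4 ≈ 26.250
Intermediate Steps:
z(W, R) = 21*R/8 (z(W, R) = (21*R)/8 = 21*R/8)
168 + (27*2)*z((3 + 0) + 0, -1) = 168 + (27*2)*((21/8)*(-1)) = 168 + 54*(-21/8) = 168 - 567/4 = 105/4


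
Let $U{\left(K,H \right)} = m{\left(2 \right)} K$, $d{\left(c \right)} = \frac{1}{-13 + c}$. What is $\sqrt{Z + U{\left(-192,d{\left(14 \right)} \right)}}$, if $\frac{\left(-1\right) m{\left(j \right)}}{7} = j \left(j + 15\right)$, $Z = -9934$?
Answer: $\sqrt{35762} \approx 189.11$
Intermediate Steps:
$m{\left(j \right)} = - 7 j \left(15 + j\right)$ ($m{\left(j \right)} = - 7 j \left(j + 15\right) = - 7 j \left(15 + j\right)$)
$U{\left(K,H \right)} = - 238 K$ ($U{\left(K,H \right)} = \left(-7\right) 2 \left(15 + 2\right) K = \left(-7\right) 2 \cdot 17 K = - 238 K$)
$\sqrt{Z + U{\left(-192,d{\left(14 \right)} \right)}} = \sqrt{-9934 - -45696} = \sqrt{-9934 + 45696} = \sqrt{35762}$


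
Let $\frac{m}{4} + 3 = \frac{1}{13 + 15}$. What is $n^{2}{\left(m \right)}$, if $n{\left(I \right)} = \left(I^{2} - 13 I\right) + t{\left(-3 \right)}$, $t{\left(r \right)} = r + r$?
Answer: $\frac{200165904}{2401} \approx 83368.0$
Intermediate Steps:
$t{\left(r \right)} = 2 r$
$m = - \frac{83}{7}$ ($m = -12 + \frac{4}{13 + 15} = -12 + \frac{4}{28} = -12 + 4 \cdot \frac{1}{28} = -12 + \frac{1}{7} = - \frac{83}{7} \approx -11.857$)
$n{\left(I \right)} = -6 + I^{2} - 13 I$ ($n{\left(I \right)} = \left(I^{2} - 13 I\right) + 2 \left(-3\right) = \left(I^{2} - 13 I\right) - 6 = -6 + I^{2} - 13 I$)
$n^{2}{\left(m \right)} = \left(-6 + \left(- \frac{83}{7}\right)^{2} - - \frac{1079}{7}\right)^{2} = \left(-6 + \frac{6889}{49} + \frac{1079}{7}\right)^{2} = \left(\frac{14148}{49}\right)^{2} = \frac{200165904}{2401}$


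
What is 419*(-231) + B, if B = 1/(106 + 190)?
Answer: -28649543/296 ≈ -96789.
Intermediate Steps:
B = 1/296 ≈ 0.0033784
419*(-231) + B = 419*(-231) + 1/296 = -96789 + 1/296 = -28649543/296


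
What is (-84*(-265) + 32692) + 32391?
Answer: 87343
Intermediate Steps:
(-84*(-265) + 32692) + 32391 = (22260 + 32692) + 32391 = 54952 + 32391 = 87343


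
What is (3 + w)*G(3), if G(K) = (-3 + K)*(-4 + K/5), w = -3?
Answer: 0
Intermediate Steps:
G(K) = (-4 + K/5)*(-3 + K) (G(K) = (-3 + K)*(-4 + K*(1/5)) = (-3 + K)*(-4 + K/5) = (-4 + K/5)*(-3 + K))
(3 + w)*G(3) = (3 - 3)*(12 - 23/5*3 + (1/5)*3**2) = 0*(12 - 69/5 + (1/5)*9) = 0*(12 - 69/5 + 9/5) = 0*0 = 0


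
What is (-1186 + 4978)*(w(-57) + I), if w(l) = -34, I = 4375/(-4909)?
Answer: -649497552/4909 ≈ -1.3231e+5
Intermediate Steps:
I = -4375/4909 (I = 4375*(-1/4909) = -4375/4909 ≈ -0.89122)
(-1186 + 4978)*(w(-57) + I) = (-1186 + 4978)*(-34 - 4375/4909) = 3792*(-171281/4909) = -649497552/4909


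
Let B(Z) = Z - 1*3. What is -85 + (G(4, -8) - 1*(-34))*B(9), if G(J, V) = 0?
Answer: 119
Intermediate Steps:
B(Z) = -3 + Z (B(Z) = Z - 3 = -3 + Z)
-85 + (G(4, -8) - 1*(-34))*B(9) = -85 + (0 - 1*(-34))*(-3 + 9) = -85 + (0 + 34)*6 = -85 + 34*6 = -85 + 204 = 119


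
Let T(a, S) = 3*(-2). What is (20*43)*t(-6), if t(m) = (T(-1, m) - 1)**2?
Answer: 42140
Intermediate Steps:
T(a, S) = -6
t(m) = 49 (t(m) = (-6 - 1)**2 = (-7)**2 = 49)
(20*43)*t(-6) = (20*43)*49 = 860*49 = 42140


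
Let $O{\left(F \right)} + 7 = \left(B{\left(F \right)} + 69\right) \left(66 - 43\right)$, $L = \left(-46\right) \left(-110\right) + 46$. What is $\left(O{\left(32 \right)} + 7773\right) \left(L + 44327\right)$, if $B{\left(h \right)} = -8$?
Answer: $453251177$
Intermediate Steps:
$L = 5106$ ($L = 5060 + 46 = 5106$)
$O{\left(F \right)} = 1396$ ($O{\left(F \right)} = -7 + \left(-8 + 69\right) \left(66 - 43\right) = -7 + 61 \cdot 23 = -7 + 1403 = 1396$)
$\left(O{\left(32 \right)} + 7773\right) \left(L + 44327\right) = \left(1396 + 7773\right) \left(5106 + 44327\right) = 9169 \cdot 49433 = 453251177$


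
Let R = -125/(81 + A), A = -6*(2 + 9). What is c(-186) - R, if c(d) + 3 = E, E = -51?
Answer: -137/3 ≈ -45.667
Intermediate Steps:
c(d) = -54 (c(d) = -3 - 51 = -54)
A = -66 (A = -6*11 = -66)
R = -25/3 (R = -125/(81 - 66) = -125/15 = (1/15)*(-125) = -25/3 ≈ -8.3333)
c(-186) - R = -54 - 1*(-25/3) = -54 + 25/3 = -137/3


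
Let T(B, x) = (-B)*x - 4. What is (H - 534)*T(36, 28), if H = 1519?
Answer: -996820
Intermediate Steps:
T(B, x) = -4 - B*x (T(B, x) = -B*x - 4 = -4 - B*x)
(H - 534)*T(36, 28) = (1519 - 534)*(-4 - 1*36*28) = 985*(-4 - 1008) = 985*(-1012) = -996820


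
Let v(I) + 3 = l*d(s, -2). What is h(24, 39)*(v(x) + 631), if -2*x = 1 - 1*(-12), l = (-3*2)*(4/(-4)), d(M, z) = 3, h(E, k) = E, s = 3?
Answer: 15504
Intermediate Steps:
l = 6 (l = -24*(-1)/4 = -6*(-1) = 6)
x = -13/2 (x = -(1 - 1*(-12))/2 = -(1 + 12)/2 = -½*13 = -13/2 ≈ -6.5000)
v(I) = 15 (v(I) = -3 + 6*3 = -3 + 18 = 15)
h(24, 39)*(v(x) + 631) = 24*(15 + 631) = 24*646 = 15504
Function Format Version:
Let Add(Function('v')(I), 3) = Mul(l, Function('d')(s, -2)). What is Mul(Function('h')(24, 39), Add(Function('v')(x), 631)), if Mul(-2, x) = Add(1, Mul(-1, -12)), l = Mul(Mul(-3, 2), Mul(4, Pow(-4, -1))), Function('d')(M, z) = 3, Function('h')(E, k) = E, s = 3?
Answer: 15504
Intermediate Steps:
l = 6 (l = Mul(-6, Mul(4, Rational(-1, 4))) = Mul(-6, -1) = 6)
x = Rational(-13, 2) (x = Mul(Rational(-1, 2), Add(1, Mul(-1, -12))) = Mul(Rational(-1, 2), Add(1, 12)) = Mul(Rational(-1, 2), 13) = Rational(-13, 2) ≈ -6.5000)
Function('v')(I) = 15 (Function('v')(I) = Add(-3, Mul(6, 3)) = Add(-3, 18) = 15)
Mul(Function('h')(24, 39), Add(Function('v')(x), 631)) = Mul(24, Add(15, 631)) = Mul(24, 646) = 15504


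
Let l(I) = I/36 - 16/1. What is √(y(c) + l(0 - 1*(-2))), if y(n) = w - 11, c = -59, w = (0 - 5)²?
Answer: I*√70/6 ≈ 1.3944*I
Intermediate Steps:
w = 25 (w = (-5)² = 25)
l(I) = -16 + I/36 (l(I) = I*(1/36) - 16*1 = I/36 - 16 = -16 + I/36)
y(n) = 14 (y(n) = 25 - 11 = 14)
√(y(c) + l(0 - 1*(-2))) = √(14 + (-16 + (0 - 1*(-2))/36)) = √(14 + (-16 + (0 + 2)/36)) = √(14 + (-16 + (1/36)*2)) = √(14 + (-16 + 1/18)) = √(14 - 287/18) = √(-35/18) = I*√70/6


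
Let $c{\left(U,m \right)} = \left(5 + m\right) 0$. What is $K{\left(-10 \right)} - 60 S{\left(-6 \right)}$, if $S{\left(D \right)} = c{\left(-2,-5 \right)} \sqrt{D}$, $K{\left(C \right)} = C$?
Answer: $-10$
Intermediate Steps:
$c{\left(U,m \right)} = 0$
$S{\left(D \right)} = 0$ ($S{\left(D \right)} = 0 \sqrt{D} = 0$)
$K{\left(-10 \right)} - 60 S{\left(-6 \right)} = -10 - 0 = -10 + 0 = -10$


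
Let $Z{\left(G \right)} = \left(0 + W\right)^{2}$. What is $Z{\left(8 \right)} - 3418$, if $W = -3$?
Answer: $-3409$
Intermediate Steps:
$Z{\left(G \right)} = 9$ ($Z{\left(G \right)} = \left(0 - 3\right)^{2} = \left(-3\right)^{2} = 9$)
$Z{\left(8 \right)} - 3418 = 9 - 3418 = -3409$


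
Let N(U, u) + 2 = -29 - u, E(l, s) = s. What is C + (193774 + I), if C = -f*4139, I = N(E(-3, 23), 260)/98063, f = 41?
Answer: 2360866434/98063 ≈ 24075.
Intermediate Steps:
N(U, u) = -31 - u (N(U, u) = -2 + (-29 - u) = -31 - u)
I = -291/98063 (I = (-31 - 1*260)/98063 = (-31 - 260)*(1/98063) = -291*1/98063 = -291/98063 ≈ -0.0029675)
C = -169699 (C = -41*4139 = -1*169699 = -169699)
C + (193774 + I) = -169699 + (193774 - 291/98063) = -169699 + 19002059471/98063 = 2360866434/98063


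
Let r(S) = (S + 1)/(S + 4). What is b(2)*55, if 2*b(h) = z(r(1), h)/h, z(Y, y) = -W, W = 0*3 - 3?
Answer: 165/4 ≈ 41.250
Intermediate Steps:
W = -3 (W = 0 - 3 = -3)
r(S) = (1 + S)/(4 + S)
z(Y, y) = 3 (z(Y, y) = -1*(-3) = 3)
b(h) = 3/(2*h) (b(h) = (3/h)/2 = 3/(2*h))
b(2)*55 = ((3/2)/2)*55 = ((3/2)*(1/2))*55 = (3/4)*55 = 165/4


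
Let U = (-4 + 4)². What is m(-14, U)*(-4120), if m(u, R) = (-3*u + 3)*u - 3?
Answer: 2607960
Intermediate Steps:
U = 0 (U = 0² = 0)
m(u, R) = -3 + u*(3 - 3*u) (m(u, R) = (3 - 3*u)*u - 3 = u*(3 - 3*u) - 3 = -3 + u*(3 - 3*u))
m(-14, U)*(-4120) = (-3 - 3*(-14)² + 3*(-14))*(-4120) = (-3 - 3*196 - 42)*(-4120) = (-3 - 588 - 42)*(-4120) = -633*(-4120) = 2607960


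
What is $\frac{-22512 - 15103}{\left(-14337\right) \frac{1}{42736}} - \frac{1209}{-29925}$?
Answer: $\frac{5344988103937}{47670525} \approx 1.1212 \cdot 10^{5}$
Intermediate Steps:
$\frac{-22512 - 15103}{\left(-14337\right) \frac{1}{42736}} - \frac{1209}{-29925} = \frac{-22512 - 15103}{\left(-14337\right) \frac{1}{42736}} - - \frac{403}{9975} = - \frac{37615}{- \frac{14337}{42736}} + \frac{403}{9975} = \left(-37615\right) \left(- \frac{42736}{14337}\right) + \frac{403}{9975} = \frac{1607514640}{14337} + \frac{403}{9975} = \frac{5344988103937}{47670525}$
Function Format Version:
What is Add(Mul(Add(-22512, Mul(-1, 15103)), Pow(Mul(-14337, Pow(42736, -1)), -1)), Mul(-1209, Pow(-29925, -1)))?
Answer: Rational(5344988103937, 47670525) ≈ 1.1212e+5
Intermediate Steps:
Add(Mul(Add(-22512, Mul(-1, 15103)), Pow(Mul(-14337, Pow(42736, -1)), -1)), Mul(-1209, Pow(-29925, -1))) = Add(Mul(Add(-22512, -15103), Pow(Mul(-14337, Rational(1, 42736)), -1)), Mul(-1209, Rational(-1, 29925))) = Add(Mul(-37615, Pow(Rational(-14337, 42736), -1)), Rational(403, 9975)) = Add(Mul(-37615, Rational(-42736, 14337)), Rational(403, 9975)) = Add(Rational(1607514640, 14337), Rational(403, 9975)) = Rational(5344988103937, 47670525)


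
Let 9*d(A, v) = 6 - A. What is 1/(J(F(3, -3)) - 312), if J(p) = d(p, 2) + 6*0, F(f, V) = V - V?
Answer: -3/934 ≈ -0.0032120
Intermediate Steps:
F(f, V) = 0
d(A, v) = 2/3 - A/9 (d(A, v) = (6 - A)/9 = 2/3 - A/9)
J(p) = 2/3 - p/9 (J(p) = (2/3 - p/9) + 6*0 = (2/3 - p/9) + 0 = 2/3 - p/9)
1/(J(F(3, -3)) - 312) = 1/((2/3 - 1/9*0) - 312) = 1/((2/3 + 0) - 312) = 1/(2/3 - 312) = 1/(-934/3) = -3/934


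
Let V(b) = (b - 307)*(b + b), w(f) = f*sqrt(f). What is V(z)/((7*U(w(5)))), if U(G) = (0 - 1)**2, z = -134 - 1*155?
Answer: 344488/7 ≈ 49213.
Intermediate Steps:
z = -289 (z = -134 - 155 = -289)
w(f) = f**(3/2)
V(b) = 2*b*(-307 + b) (V(b) = (-307 + b)*(2*b) = 2*b*(-307 + b))
U(G) = 1 (U(G) = (-1)**2 = 1)
V(z)/((7*U(w(5)))) = (2*(-289)*(-307 - 289))/((7*1)) = (2*(-289)*(-596))/7 = 344488*(1/7) = 344488/7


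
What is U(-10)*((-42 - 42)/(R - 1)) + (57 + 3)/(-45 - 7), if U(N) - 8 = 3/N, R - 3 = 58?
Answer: -7757/650 ≈ -11.934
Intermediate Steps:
R = 61 (R = 3 + 58 = 61)
U(N) = 8 + 3/N
U(-10)*((-42 - 42)/(R - 1)) + (57 + 3)/(-45 - 7) = (8 + 3/(-10))*((-42 - 42)/(61 - 1)) + (57 + 3)/(-45 - 7) = (8 + 3*(-⅒))*(-84/60) + 60/(-52) = (8 - 3/10)*(-84*1/60) + 60*(-1/52) = (77/10)*(-7/5) - 15/13 = -539/50 - 15/13 = -7757/650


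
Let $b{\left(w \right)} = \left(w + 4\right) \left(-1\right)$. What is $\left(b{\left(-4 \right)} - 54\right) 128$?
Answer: $-6912$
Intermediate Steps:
$b{\left(w \right)} = -4 - w$ ($b{\left(w \right)} = \left(4 + w\right) \left(-1\right) = -4 - w$)
$\left(b{\left(-4 \right)} - 54\right) 128 = \left(\left(-4 - -4\right) - 54\right) 128 = \left(\left(-4 + 4\right) - 54\right) 128 = \left(0 - 54\right) 128 = \left(-54\right) 128 = -6912$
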